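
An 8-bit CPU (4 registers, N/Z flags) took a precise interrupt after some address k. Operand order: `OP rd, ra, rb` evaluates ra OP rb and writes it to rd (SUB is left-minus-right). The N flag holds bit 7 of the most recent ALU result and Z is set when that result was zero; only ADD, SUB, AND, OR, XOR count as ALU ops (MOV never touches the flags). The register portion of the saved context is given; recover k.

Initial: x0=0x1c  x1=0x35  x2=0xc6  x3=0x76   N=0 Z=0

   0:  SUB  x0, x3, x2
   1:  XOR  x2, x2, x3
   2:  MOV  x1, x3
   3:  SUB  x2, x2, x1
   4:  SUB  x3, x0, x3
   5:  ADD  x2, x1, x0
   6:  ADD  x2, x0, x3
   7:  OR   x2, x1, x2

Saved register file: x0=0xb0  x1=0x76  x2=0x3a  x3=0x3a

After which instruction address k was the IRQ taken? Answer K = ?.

after  0: x0=0xb0 x1=0x35 x2=0xc6 x3=0x76  N=1 Z=0
after  1: x0=0xb0 x1=0x35 x2=0xb0 x3=0x76  N=1 Z=0
after  2: x0=0xb0 x1=0x76 x2=0xb0 x3=0x76  N=1 Z=0
after  3: x0=0xb0 x1=0x76 x2=0x3a x3=0x76  N=0 Z=0
after  4: x0=0xb0 x1=0x76 x2=0x3a x3=0x3a  N=0 Z=0
-- IRQ taken; context saved, return-PC = 5 --

K = 4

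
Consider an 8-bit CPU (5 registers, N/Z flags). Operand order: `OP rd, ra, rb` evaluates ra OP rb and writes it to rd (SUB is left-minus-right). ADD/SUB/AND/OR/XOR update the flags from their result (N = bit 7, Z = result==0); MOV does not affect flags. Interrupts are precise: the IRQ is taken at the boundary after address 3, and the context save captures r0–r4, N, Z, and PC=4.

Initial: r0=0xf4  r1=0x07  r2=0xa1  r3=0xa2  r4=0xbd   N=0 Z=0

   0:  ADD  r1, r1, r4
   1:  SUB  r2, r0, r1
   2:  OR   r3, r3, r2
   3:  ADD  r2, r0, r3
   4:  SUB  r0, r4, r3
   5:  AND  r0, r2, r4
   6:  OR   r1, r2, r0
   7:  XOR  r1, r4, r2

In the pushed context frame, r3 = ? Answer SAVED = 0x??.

after  0: r0=0xf4 r1=0xc4 r2=0xa1 r3=0xa2 r4=0xbd  N=1 Z=0
after  1: r0=0xf4 r1=0xc4 r2=0x30 r3=0xa2 r4=0xbd  N=0 Z=0
after  2: r0=0xf4 r1=0xc4 r2=0x30 r3=0xb2 r4=0xbd  N=1 Z=0
after  3: r0=0xf4 r1=0xc4 r2=0xa6 r3=0xb2 r4=0xbd  N=1 Z=0
-- IRQ taken; context saved, return-PC = 4 --

SAVED = 0xb2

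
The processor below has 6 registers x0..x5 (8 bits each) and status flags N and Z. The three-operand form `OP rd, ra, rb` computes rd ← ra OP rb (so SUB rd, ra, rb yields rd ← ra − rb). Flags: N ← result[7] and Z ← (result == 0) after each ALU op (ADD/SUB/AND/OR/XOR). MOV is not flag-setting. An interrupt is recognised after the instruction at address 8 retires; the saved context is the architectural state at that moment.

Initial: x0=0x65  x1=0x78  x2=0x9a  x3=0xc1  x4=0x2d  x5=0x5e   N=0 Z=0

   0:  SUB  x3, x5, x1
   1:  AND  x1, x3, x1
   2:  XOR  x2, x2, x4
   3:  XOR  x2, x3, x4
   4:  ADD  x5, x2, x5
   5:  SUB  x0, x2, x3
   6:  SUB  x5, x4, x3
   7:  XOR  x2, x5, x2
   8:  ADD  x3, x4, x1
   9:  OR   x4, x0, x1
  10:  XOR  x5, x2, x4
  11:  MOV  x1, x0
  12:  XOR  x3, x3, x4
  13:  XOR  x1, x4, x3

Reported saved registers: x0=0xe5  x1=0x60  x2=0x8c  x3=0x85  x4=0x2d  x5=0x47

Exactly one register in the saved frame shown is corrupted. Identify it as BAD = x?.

after  0: x0=0x65 x1=0x78 x2=0x9a x3=0xe6 x4=0x2d x5=0x5e  N=1 Z=0
after  1: x0=0x65 x1=0x60 x2=0x9a x3=0xe6 x4=0x2d x5=0x5e  N=0 Z=0
after  2: x0=0x65 x1=0x60 x2=0xb7 x3=0xe6 x4=0x2d x5=0x5e  N=1 Z=0
after  3: x0=0x65 x1=0x60 x2=0xcb x3=0xe6 x4=0x2d x5=0x5e  N=1 Z=0
after  4: x0=0x65 x1=0x60 x2=0xcb x3=0xe6 x4=0x2d x5=0x29  N=0 Z=0
after  5: x0=0xe5 x1=0x60 x2=0xcb x3=0xe6 x4=0x2d x5=0x29  N=1 Z=0
after  6: x0=0xe5 x1=0x60 x2=0xcb x3=0xe6 x4=0x2d x5=0x47  N=0 Z=0
after  7: x0=0xe5 x1=0x60 x2=0x8c x3=0xe6 x4=0x2d x5=0x47  N=1 Z=0
after  8: x0=0xe5 x1=0x60 x2=0x8c x3=0x8d x4=0x2d x5=0x47  N=1 Z=0
-- IRQ taken; context saved, return-PC = 9 --
mismatch: x3: reported 0x85 vs actual 0x8d

BAD = x3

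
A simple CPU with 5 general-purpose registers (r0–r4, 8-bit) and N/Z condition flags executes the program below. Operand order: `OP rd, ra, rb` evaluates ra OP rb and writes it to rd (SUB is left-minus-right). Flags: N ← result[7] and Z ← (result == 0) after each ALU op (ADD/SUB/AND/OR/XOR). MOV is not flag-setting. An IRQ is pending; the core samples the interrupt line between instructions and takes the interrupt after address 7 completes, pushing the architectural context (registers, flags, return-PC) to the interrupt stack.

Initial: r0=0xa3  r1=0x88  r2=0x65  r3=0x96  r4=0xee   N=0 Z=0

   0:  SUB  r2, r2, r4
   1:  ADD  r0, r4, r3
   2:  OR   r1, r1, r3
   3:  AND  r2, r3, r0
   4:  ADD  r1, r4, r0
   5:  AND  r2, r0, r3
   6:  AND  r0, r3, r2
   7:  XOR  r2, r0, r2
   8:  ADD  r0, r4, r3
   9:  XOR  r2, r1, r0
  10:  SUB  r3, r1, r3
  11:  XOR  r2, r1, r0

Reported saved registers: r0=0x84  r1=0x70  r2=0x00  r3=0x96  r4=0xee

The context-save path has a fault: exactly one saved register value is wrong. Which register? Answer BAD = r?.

BAD = r1

after  0: r0=0xa3 r1=0x88 r2=0x77 r3=0x96 r4=0xee  N=0 Z=0
after  1: r0=0x84 r1=0x88 r2=0x77 r3=0x96 r4=0xee  N=1 Z=0
after  2: r0=0x84 r1=0x9e r2=0x77 r3=0x96 r4=0xee  N=1 Z=0
after  3: r0=0x84 r1=0x9e r2=0x84 r3=0x96 r4=0xee  N=1 Z=0
after  4: r0=0x84 r1=0x72 r2=0x84 r3=0x96 r4=0xee  N=0 Z=0
after  5: r0=0x84 r1=0x72 r2=0x84 r3=0x96 r4=0xee  N=1 Z=0
after  6: r0=0x84 r1=0x72 r2=0x84 r3=0x96 r4=0xee  N=1 Z=0
after  7: r0=0x84 r1=0x72 r2=0x00 r3=0x96 r4=0xee  N=0 Z=1
-- IRQ taken; context saved, return-PC = 8 --
mismatch: r1: reported 0x70 vs actual 0x72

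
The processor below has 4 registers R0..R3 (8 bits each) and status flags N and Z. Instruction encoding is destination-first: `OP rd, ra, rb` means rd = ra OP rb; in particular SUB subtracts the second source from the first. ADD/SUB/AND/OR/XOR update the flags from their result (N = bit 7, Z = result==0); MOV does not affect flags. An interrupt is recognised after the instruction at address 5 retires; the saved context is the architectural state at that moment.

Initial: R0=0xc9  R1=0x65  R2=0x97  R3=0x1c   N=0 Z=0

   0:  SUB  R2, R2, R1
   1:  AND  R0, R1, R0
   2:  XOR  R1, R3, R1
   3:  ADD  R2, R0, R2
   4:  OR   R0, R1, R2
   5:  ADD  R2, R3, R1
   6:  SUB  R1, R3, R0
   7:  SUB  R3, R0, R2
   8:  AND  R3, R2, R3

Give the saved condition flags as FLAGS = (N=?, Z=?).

FLAGS = (N=1, Z=0)

after  0: R0=0xc9 R1=0x65 R2=0x32 R3=0x1c  N=0 Z=0
after  1: R0=0x41 R1=0x65 R2=0x32 R3=0x1c  N=0 Z=0
after  2: R0=0x41 R1=0x79 R2=0x32 R3=0x1c  N=0 Z=0
after  3: R0=0x41 R1=0x79 R2=0x73 R3=0x1c  N=0 Z=0
after  4: R0=0x7b R1=0x79 R2=0x73 R3=0x1c  N=0 Z=0
after  5: R0=0x7b R1=0x79 R2=0x95 R3=0x1c  N=1 Z=0
-- IRQ taken; context saved, return-PC = 6 --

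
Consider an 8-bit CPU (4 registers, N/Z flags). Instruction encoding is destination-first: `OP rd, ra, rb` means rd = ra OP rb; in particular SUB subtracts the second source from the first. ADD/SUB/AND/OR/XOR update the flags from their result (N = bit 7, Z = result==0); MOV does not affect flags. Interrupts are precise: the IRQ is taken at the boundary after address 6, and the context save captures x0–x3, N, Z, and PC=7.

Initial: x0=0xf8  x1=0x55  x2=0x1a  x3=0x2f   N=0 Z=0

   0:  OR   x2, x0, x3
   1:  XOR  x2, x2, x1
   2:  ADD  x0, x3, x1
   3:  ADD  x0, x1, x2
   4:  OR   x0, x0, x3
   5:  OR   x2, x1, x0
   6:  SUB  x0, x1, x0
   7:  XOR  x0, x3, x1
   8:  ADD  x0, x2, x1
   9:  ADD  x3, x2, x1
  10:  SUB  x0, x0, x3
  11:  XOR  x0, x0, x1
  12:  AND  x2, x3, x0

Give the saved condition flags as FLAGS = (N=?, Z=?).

after  0: x0=0xf8 x1=0x55 x2=0xff x3=0x2f  N=1 Z=0
after  1: x0=0xf8 x1=0x55 x2=0xaa x3=0x2f  N=1 Z=0
after  2: x0=0x84 x1=0x55 x2=0xaa x3=0x2f  N=1 Z=0
after  3: x0=0xff x1=0x55 x2=0xaa x3=0x2f  N=1 Z=0
after  4: x0=0xff x1=0x55 x2=0xaa x3=0x2f  N=1 Z=0
after  5: x0=0xff x1=0x55 x2=0xff x3=0x2f  N=1 Z=0
after  6: x0=0x56 x1=0x55 x2=0xff x3=0x2f  N=0 Z=0
-- IRQ taken; context saved, return-PC = 7 --

FLAGS = (N=0, Z=0)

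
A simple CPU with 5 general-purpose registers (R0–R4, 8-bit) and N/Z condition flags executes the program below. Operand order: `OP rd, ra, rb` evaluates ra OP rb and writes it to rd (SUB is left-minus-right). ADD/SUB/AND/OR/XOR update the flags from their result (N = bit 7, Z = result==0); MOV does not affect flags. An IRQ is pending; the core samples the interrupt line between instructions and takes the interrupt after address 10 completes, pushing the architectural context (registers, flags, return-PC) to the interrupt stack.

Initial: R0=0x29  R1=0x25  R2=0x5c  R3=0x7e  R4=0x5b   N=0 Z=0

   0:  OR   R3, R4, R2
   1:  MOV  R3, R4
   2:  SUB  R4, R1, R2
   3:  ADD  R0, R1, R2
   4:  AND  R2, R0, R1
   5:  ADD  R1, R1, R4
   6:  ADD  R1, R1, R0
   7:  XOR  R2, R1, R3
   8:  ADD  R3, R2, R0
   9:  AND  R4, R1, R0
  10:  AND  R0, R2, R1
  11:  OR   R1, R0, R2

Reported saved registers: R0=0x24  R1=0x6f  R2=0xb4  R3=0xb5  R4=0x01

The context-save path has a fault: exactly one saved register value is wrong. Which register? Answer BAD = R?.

after  0: R0=0x29 R1=0x25 R2=0x5c R3=0x5f R4=0x5b  N=0 Z=0
after  1: R0=0x29 R1=0x25 R2=0x5c R3=0x5b R4=0x5b  N=0 Z=0
after  2: R0=0x29 R1=0x25 R2=0x5c R3=0x5b R4=0xc9  N=1 Z=0
after  3: R0=0x81 R1=0x25 R2=0x5c R3=0x5b R4=0xc9  N=1 Z=0
after  4: R0=0x81 R1=0x25 R2=0x01 R3=0x5b R4=0xc9  N=0 Z=0
after  5: R0=0x81 R1=0xee R2=0x01 R3=0x5b R4=0xc9  N=1 Z=0
after  6: R0=0x81 R1=0x6f R2=0x01 R3=0x5b R4=0xc9  N=0 Z=0
after  7: R0=0x81 R1=0x6f R2=0x34 R3=0x5b R4=0xc9  N=0 Z=0
after  8: R0=0x81 R1=0x6f R2=0x34 R3=0xb5 R4=0xc9  N=1 Z=0
after  9: R0=0x81 R1=0x6f R2=0x34 R3=0xb5 R4=0x01  N=0 Z=0
after 10: R0=0x24 R1=0x6f R2=0x34 R3=0xb5 R4=0x01  N=0 Z=0
-- IRQ taken; context saved, return-PC = 11 --
mismatch: R2: reported 0xb4 vs actual 0x34

BAD = R2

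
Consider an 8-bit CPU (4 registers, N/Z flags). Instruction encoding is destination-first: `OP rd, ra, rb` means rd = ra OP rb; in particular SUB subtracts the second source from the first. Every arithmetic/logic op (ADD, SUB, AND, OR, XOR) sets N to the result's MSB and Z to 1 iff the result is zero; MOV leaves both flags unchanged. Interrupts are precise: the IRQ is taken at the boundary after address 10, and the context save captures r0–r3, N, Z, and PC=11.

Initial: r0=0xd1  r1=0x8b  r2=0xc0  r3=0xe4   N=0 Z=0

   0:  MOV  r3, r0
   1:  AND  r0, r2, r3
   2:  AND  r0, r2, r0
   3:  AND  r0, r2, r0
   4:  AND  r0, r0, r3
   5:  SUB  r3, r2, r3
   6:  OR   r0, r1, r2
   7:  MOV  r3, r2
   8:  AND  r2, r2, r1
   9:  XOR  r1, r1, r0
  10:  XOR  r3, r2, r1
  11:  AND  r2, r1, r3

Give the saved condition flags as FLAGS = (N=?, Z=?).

after  0: r0=0xd1 r1=0x8b r2=0xc0 r3=0xd1  N=0 Z=0
after  1: r0=0xc0 r1=0x8b r2=0xc0 r3=0xd1  N=1 Z=0
after  2: r0=0xc0 r1=0x8b r2=0xc0 r3=0xd1  N=1 Z=0
after  3: r0=0xc0 r1=0x8b r2=0xc0 r3=0xd1  N=1 Z=0
after  4: r0=0xc0 r1=0x8b r2=0xc0 r3=0xd1  N=1 Z=0
after  5: r0=0xc0 r1=0x8b r2=0xc0 r3=0xef  N=1 Z=0
after  6: r0=0xcb r1=0x8b r2=0xc0 r3=0xef  N=1 Z=0
after  7: r0=0xcb r1=0x8b r2=0xc0 r3=0xc0  N=1 Z=0
after  8: r0=0xcb r1=0x8b r2=0x80 r3=0xc0  N=1 Z=0
after  9: r0=0xcb r1=0x40 r2=0x80 r3=0xc0  N=0 Z=0
after 10: r0=0xcb r1=0x40 r2=0x80 r3=0xc0  N=1 Z=0
-- IRQ taken; context saved, return-PC = 11 --

FLAGS = (N=1, Z=0)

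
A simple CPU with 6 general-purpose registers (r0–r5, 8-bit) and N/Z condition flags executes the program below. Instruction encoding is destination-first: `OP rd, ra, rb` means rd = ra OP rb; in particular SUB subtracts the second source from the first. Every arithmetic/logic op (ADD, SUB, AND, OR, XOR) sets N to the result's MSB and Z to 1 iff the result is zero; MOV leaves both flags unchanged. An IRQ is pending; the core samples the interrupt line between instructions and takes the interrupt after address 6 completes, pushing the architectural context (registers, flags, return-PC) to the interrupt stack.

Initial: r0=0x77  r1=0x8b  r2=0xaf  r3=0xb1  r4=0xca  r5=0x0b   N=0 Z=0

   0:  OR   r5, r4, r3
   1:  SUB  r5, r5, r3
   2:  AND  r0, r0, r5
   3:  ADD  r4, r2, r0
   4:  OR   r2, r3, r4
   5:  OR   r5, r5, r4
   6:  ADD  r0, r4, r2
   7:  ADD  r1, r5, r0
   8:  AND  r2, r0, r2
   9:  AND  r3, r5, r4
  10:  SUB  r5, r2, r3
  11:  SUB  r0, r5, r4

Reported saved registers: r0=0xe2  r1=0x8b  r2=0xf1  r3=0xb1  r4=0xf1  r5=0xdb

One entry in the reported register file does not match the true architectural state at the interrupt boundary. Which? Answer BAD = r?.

after  0: r0=0x77 r1=0x8b r2=0xaf r3=0xb1 r4=0xca r5=0xfb  N=1 Z=0
after  1: r0=0x77 r1=0x8b r2=0xaf r3=0xb1 r4=0xca r5=0x4a  N=0 Z=0
after  2: r0=0x42 r1=0x8b r2=0xaf r3=0xb1 r4=0xca r5=0x4a  N=0 Z=0
after  3: r0=0x42 r1=0x8b r2=0xaf r3=0xb1 r4=0xf1 r5=0x4a  N=1 Z=0
after  4: r0=0x42 r1=0x8b r2=0xf1 r3=0xb1 r4=0xf1 r5=0x4a  N=1 Z=0
after  5: r0=0x42 r1=0x8b r2=0xf1 r3=0xb1 r4=0xf1 r5=0xfb  N=1 Z=0
after  6: r0=0xe2 r1=0x8b r2=0xf1 r3=0xb1 r4=0xf1 r5=0xfb  N=1 Z=0
-- IRQ taken; context saved, return-PC = 7 --
mismatch: r5: reported 0xdb vs actual 0xfb

BAD = r5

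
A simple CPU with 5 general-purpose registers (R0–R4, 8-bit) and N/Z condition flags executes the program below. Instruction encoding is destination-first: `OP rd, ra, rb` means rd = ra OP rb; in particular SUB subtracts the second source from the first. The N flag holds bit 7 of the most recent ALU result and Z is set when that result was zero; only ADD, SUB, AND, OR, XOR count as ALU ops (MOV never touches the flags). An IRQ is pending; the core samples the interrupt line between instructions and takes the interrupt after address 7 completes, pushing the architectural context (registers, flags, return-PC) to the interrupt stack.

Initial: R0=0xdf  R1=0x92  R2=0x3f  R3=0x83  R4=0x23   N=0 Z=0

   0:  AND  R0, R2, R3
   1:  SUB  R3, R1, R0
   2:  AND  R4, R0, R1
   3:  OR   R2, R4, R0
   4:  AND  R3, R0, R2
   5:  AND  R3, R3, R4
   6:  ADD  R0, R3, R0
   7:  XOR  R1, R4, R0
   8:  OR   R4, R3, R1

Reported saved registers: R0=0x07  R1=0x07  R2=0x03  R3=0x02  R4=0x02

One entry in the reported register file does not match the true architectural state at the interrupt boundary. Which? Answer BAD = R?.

after  0: R0=0x03 R1=0x92 R2=0x3f R3=0x83 R4=0x23  N=0 Z=0
after  1: R0=0x03 R1=0x92 R2=0x3f R3=0x8f R4=0x23  N=1 Z=0
after  2: R0=0x03 R1=0x92 R2=0x3f R3=0x8f R4=0x02  N=0 Z=0
after  3: R0=0x03 R1=0x92 R2=0x03 R3=0x8f R4=0x02  N=0 Z=0
after  4: R0=0x03 R1=0x92 R2=0x03 R3=0x03 R4=0x02  N=0 Z=0
after  5: R0=0x03 R1=0x92 R2=0x03 R3=0x02 R4=0x02  N=0 Z=0
after  6: R0=0x05 R1=0x92 R2=0x03 R3=0x02 R4=0x02  N=0 Z=0
after  7: R0=0x05 R1=0x07 R2=0x03 R3=0x02 R4=0x02  N=0 Z=0
-- IRQ taken; context saved, return-PC = 8 --
mismatch: R0: reported 0x07 vs actual 0x05

BAD = R0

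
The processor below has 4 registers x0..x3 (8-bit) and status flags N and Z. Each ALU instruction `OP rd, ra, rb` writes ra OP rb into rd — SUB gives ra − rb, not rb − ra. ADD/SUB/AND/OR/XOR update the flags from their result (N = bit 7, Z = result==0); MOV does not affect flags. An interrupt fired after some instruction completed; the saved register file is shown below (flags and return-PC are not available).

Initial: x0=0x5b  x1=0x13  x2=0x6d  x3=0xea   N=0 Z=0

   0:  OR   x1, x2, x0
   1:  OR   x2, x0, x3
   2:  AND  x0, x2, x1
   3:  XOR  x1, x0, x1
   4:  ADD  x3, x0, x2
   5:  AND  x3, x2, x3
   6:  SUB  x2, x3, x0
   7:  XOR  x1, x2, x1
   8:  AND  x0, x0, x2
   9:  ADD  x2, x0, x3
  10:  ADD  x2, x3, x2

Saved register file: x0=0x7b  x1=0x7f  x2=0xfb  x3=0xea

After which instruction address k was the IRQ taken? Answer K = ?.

K = 2

after  0: x0=0x5b x1=0x7f x2=0x6d x3=0xea  N=0 Z=0
after  1: x0=0x5b x1=0x7f x2=0xfb x3=0xea  N=1 Z=0
after  2: x0=0x7b x1=0x7f x2=0xfb x3=0xea  N=0 Z=0
-- IRQ taken; context saved, return-PC = 3 --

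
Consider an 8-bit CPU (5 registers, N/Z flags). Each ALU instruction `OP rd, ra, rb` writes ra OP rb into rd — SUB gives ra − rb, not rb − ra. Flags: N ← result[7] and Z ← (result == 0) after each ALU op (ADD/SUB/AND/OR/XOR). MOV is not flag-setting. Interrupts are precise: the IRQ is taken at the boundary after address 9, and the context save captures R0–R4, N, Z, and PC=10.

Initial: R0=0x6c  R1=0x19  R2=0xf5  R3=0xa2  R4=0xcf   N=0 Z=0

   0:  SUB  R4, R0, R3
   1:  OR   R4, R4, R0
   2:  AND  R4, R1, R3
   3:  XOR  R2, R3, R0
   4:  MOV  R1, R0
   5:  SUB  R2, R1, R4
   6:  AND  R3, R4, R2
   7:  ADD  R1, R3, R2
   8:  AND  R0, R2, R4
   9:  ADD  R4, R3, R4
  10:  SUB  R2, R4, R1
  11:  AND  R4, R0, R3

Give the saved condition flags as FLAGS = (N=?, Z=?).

after  0: R0=0x6c R1=0x19 R2=0xf5 R3=0xa2 R4=0xca  N=1 Z=0
after  1: R0=0x6c R1=0x19 R2=0xf5 R3=0xa2 R4=0xee  N=1 Z=0
after  2: R0=0x6c R1=0x19 R2=0xf5 R3=0xa2 R4=0x00  N=0 Z=1
after  3: R0=0x6c R1=0x19 R2=0xce R3=0xa2 R4=0x00  N=1 Z=0
after  4: R0=0x6c R1=0x6c R2=0xce R3=0xa2 R4=0x00  N=1 Z=0
after  5: R0=0x6c R1=0x6c R2=0x6c R3=0xa2 R4=0x00  N=0 Z=0
after  6: R0=0x6c R1=0x6c R2=0x6c R3=0x00 R4=0x00  N=0 Z=1
after  7: R0=0x6c R1=0x6c R2=0x6c R3=0x00 R4=0x00  N=0 Z=0
after  8: R0=0x00 R1=0x6c R2=0x6c R3=0x00 R4=0x00  N=0 Z=1
after  9: R0=0x00 R1=0x6c R2=0x6c R3=0x00 R4=0x00  N=0 Z=1
-- IRQ taken; context saved, return-PC = 10 --

FLAGS = (N=0, Z=1)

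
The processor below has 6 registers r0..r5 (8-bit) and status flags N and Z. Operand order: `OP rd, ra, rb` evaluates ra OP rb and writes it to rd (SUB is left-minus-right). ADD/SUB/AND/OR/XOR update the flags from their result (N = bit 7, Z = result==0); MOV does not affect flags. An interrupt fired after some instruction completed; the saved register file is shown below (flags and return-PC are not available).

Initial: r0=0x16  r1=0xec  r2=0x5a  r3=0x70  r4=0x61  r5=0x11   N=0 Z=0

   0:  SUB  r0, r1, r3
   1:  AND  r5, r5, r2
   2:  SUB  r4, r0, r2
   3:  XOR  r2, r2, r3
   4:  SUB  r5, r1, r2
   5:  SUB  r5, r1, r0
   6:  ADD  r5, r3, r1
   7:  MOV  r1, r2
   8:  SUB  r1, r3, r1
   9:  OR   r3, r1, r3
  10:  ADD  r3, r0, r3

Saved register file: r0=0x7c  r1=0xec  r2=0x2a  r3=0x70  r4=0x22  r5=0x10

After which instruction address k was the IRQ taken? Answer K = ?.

after  0: r0=0x7c r1=0xec r2=0x5a r3=0x70 r4=0x61 r5=0x11  N=0 Z=0
after  1: r0=0x7c r1=0xec r2=0x5a r3=0x70 r4=0x61 r5=0x10  N=0 Z=0
after  2: r0=0x7c r1=0xec r2=0x5a r3=0x70 r4=0x22 r5=0x10  N=0 Z=0
after  3: r0=0x7c r1=0xec r2=0x2a r3=0x70 r4=0x22 r5=0x10  N=0 Z=0
-- IRQ taken; context saved, return-PC = 4 --

K = 3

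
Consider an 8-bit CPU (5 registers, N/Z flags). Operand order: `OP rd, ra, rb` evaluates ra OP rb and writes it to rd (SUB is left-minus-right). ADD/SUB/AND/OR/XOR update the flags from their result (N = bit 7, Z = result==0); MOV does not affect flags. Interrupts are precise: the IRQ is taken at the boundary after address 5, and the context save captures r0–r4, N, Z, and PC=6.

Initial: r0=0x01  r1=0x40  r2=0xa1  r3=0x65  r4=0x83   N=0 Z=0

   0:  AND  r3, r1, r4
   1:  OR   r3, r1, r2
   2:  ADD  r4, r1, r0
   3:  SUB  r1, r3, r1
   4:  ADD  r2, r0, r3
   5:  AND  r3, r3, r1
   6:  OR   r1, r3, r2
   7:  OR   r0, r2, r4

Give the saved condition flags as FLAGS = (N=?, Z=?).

after  0: r0=0x01 r1=0x40 r2=0xa1 r3=0x00 r4=0x83  N=0 Z=1
after  1: r0=0x01 r1=0x40 r2=0xa1 r3=0xe1 r4=0x83  N=1 Z=0
after  2: r0=0x01 r1=0x40 r2=0xa1 r3=0xe1 r4=0x41  N=0 Z=0
after  3: r0=0x01 r1=0xa1 r2=0xa1 r3=0xe1 r4=0x41  N=1 Z=0
after  4: r0=0x01 r1=0xa1 r2=0xe2 r3=0xe1 r4=0x41  N=1 Z=0
after  5: r0=0x01 r1=0xa1 r2=0xe2 r3=0xa1 r4=0x41  N=1 Z=0
-- IRQ taken; context saved, return-PC = 6 --

FLAGS = (N=1, Z=0)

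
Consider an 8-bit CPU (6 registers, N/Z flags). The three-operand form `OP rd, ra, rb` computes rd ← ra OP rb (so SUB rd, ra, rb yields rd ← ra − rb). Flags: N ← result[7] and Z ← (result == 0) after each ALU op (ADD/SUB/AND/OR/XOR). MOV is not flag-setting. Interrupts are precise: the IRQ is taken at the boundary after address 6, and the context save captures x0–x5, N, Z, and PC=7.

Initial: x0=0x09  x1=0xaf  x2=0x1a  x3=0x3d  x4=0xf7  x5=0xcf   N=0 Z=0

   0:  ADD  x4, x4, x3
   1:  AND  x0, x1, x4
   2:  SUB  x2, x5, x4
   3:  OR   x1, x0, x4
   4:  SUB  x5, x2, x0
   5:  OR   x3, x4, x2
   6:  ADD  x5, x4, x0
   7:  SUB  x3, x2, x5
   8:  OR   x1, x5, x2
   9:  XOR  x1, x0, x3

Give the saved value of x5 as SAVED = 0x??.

SAVED = 0x58

after  0: x0=0x09 x1=0xaf x2=0x1a x3=0x3d x4=0x34 x5=0xcf  N=0 Z=0
after  1: x0=0x24 x1=0xaf x2=0x1a x3=0x3d x4=0x34 x5=0xcf  N=0 Z=0
after  2: x0=0x24 x1=0xaf x2=0x9b x3=0x3d x4=0x34 x5=0xcf  N=1 Z=0
after  3: x0=0x24 x1=0x34 x2=0x9b x3=0x3d x4=0x34 x5=0xcf  N=0 Z=0
after  4: x0=0x24 x1=0x34 x2=0x9b x3=0x3d x4=0x34 x5=0x77  N=0 Z=0
after  5: x0=0x24 x1=0x34 x2=0x9b x3=0xbf x4=0x34 x5=0x77  N=1 Z=0
after  6: x0=0x24 x1=0x34 x2=0x9b x3=0xbf x4=0x34 x5=0x58  N=0 Z=0
-- IRQ taken; context saved, return-PC = 7 --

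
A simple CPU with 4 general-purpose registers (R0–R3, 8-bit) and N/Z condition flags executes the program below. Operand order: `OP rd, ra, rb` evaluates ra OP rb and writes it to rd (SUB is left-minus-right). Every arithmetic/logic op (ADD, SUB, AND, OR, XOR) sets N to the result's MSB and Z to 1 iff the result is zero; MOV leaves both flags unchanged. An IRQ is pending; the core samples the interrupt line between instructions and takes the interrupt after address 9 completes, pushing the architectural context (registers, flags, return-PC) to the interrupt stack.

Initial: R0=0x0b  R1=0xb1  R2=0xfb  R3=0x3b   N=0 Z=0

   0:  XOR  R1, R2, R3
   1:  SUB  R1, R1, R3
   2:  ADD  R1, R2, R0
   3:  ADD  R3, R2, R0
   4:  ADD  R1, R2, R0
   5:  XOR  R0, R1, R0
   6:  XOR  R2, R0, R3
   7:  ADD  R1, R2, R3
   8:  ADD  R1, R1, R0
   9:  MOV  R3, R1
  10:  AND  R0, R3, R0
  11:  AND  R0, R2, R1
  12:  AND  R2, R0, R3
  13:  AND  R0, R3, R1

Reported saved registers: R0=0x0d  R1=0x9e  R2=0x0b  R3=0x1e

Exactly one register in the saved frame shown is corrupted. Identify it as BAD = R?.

after  0: R0=0x0b R1=0xc0 R2=0xfb R3=0x3b  N=1 Z=0
after  1: R0=0x0b R1=0x85 R2=0xfb R3=0x3b  N=1 Z=0
after  2: R0=0x0b R1=0x06 R2=0xfb R3=0x3b  N=0 Z=0
after  3: R0=0x0b R1=0x06 R2=0xfb R3=0x06  N=0 Z=0
after  4: R0=0x0b R1=0x06 R2=0xfb R3=0x06  N=0 Z=0
after  5: R0=0x0d R1=0x06 R2=0xfb R3=0x06  N=0 Z=0
after  6: R0=0x0d R1=0x06 R2=0x0b R3=0x06  N=0 Z=0
after  7: R0=0x0d R1=0x11 R2=0x0b R3=0x06  N=0 Z=0
after  8: R0=0x0d R1=0x1e R2=0x0b R3=0x06  N=0 Z=0
after  9: R0=0x0d R1=0x1e R2=0x0b R3=0x1e  N=0 Z=0
-- IRQ taken; context saved, return-PC = 10 --
mismatch: R1: reported 0x9e vs actual 0x1e

BAD = R1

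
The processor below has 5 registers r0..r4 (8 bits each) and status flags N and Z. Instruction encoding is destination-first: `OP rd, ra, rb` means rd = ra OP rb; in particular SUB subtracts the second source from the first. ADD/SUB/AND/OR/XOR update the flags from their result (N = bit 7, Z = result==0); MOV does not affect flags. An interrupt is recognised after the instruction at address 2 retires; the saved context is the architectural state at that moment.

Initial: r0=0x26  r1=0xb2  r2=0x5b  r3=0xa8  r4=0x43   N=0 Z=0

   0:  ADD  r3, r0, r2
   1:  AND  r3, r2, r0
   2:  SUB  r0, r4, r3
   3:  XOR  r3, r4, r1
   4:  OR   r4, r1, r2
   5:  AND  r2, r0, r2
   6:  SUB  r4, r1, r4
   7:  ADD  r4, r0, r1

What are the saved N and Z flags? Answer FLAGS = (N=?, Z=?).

FLAGS = (N=0, Z=0)

after  0: r0=0x26 r1=0xb2 r2=0x5b r3=0x81 r4=0x43  N=1 Z=0
after  1: r0=0x26 r1=0xb2 r2=0x5b r3=0x02 r4=0x43  N=0 Z=0
after  2: r0=0x41 r1=0xb2 r2=0x5b r3=0x02 r4=0x43  N=0 Z=0
-- IRQ taken; context saved, return-PC = 3 --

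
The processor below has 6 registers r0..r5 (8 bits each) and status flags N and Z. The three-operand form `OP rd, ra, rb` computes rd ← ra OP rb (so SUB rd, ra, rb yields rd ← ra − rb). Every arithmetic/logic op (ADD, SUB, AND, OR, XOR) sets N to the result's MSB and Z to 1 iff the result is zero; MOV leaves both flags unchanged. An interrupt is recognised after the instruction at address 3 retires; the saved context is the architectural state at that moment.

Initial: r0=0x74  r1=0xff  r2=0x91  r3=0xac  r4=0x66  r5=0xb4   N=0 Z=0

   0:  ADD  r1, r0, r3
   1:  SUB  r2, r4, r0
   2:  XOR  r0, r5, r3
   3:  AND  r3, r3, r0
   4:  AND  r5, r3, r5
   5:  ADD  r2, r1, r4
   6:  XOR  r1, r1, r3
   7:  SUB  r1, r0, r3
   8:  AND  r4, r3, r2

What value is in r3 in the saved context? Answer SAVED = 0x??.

after  0: r0=0x74 r1=0x20 r2=0x91 r3=0xac r4=0x66 r5=0xb4  N=0 Z=0
after  1: r0=0x74 r1=0x20 r2=0xf2 r3=0xac r4=0x66 r5=0xb4  N=1 Z=0
after  2: r0=0x18 r1=0x20 r2=0xf2 r3=0xac r4=0x66 r5=0xb4  N=0 Z=0
after  3: r0=0x18 r1=0x20 r2=0xf2 r3=0x08 r4=0x66 r5=0xb4  N=0 Z=0
-- IRQ taken; context saved, return-PC = 4 --

SAVED = 0x08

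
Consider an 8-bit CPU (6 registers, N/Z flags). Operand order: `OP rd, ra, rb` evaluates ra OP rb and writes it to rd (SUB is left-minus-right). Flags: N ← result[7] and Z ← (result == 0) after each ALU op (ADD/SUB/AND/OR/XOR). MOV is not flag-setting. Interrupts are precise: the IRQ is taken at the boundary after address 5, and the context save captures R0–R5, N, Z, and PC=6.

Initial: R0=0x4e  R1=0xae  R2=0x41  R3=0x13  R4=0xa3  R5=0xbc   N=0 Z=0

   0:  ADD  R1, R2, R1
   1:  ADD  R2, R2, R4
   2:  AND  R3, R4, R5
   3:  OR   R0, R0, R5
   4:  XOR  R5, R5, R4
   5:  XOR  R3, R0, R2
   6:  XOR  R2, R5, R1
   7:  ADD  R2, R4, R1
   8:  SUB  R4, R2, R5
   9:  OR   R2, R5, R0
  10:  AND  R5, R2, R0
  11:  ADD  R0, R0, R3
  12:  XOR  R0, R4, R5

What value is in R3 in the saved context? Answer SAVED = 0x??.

SAVED = 0x1a

after  0: R0=0x4e R1=0xef R2=0x41 R3=0x13 R4=0xa3 R5=0xbc  N=1 Z=0
after  1: R0=0x4e R1=0xef R2=0xe4 R3=0x13 R4=0xa3 R5=0xbc  N=1 Z=0
after  2: R0=0x4e R1=0xef R2=0xe4 R3=0xa0 R4=0xa3 R5=0xbc  N=1 Z=0
after  3: R0=0xfe R1=0xef R2=0xe4 R3=0xa0 R4=0xa3 R5=0xbc  N=1 Z=0
after  4: R0=0xfe R1=0xef R2=0xe4 R3=0xa0 R4=0xa3 R5=0x1f  N=0 Z=0
after  5: R0=0xfe R1=0xef R2=0xe4 R3=0x1a R4=0xa3 R5=0x1f  N=0 Z=0
-- IRQ taken; context saved, return-PC = 6 --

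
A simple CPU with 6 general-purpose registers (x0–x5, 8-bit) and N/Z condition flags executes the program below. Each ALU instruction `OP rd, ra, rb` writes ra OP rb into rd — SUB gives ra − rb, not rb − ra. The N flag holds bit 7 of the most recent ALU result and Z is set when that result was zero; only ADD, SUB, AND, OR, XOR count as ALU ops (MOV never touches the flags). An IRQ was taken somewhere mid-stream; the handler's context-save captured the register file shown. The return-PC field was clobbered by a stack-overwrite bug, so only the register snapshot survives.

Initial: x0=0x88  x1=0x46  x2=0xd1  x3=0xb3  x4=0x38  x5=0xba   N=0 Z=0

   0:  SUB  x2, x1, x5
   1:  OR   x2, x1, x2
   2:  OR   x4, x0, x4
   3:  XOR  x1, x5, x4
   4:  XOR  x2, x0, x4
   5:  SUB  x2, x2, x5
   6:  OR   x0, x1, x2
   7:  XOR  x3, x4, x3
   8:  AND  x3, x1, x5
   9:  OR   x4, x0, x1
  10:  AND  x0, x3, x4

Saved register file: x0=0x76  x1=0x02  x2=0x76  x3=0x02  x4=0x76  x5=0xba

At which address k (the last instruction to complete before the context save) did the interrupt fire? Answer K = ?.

after  0: x0=0x88 x1=0x46 x2=0x8c x3=0xb3 x4=0x38 x5=0xba  N=1 Z=0
after  1: x0=0x88 x1=0x46 x2=0xce x3=0xb3 x4=0x38 x5=0xba  N=1 Z=0
after  2: x0=0x88 x1=0x46 x2=0xce x3=0xb3 x4=0xb8 x5=0xba  N=1 Z=0
after  3: x0=0x88 x1=0x02 x2=0xce x3=0xb3 x4=0xb8 x5=0xba  N=0 Z=0
after  4: x0=0x88 x1=0x02 x2=0x30 x3=0xb3 x4=0xb8 x5=0xba  N=0 Z=0
after  5: x0=0x88 x1=0x02 x2=0x76 x3=0xb3 x4=0xb8 x5=0xba  N=0 Z=0
after  6: x0=0x76 x1=0x02 x2=0x76 x3=0xb3 x4=0xb8 x5=0xba  N=0 Z=0
after  7: x0=0x76 x1=0x02 x2=0x76 x3=0x0b x4=0xb8 x5=0xba  N=0 Z=0
after  8: x0=0x76 x1=0x02 x2=0x76 x3=0x02 x4=0xb8 x5=0xba  N=0 Z=0
after  9: x0=0x76 x1=0x02 x2=0x76 x3=0x02 x4=0x76 x5=0xba  N=0 Z=0
-- IRQ taken; context saved, return-PC = 10 --

K = 9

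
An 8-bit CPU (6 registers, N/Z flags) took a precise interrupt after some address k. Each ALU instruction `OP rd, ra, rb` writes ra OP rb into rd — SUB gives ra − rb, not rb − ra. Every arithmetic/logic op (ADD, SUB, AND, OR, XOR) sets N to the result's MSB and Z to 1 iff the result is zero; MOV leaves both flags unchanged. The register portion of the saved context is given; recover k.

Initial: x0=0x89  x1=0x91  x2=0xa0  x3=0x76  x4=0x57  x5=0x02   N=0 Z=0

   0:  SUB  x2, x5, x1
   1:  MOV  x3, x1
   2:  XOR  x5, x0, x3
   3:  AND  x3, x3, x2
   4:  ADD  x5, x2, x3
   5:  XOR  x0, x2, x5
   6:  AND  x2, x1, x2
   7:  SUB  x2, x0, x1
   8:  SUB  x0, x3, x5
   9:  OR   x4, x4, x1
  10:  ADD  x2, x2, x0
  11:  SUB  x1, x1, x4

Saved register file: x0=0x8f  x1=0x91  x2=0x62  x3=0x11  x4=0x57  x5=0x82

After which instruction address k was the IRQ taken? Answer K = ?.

K = 8

after  0: x0=0x89 x1=0x91 x2=0x71 x3=0x76 x4=0x57 x5=0x02  N=0 Z=0
after  1: x0=0x89 x1=0x91 x2=0x71 x3=0x91 x4=0x57 x5=0x02  N=0 Z=0
after  2: x0=0x89 x1=0x91 x2=0x71 x3=0x91 x4=0x57 x5=0x18  N=0 Z=0
after  3: x0=0x89 x1=0x91 x2=0x71 x3=0x11 x4=0x57 x5=0x18  N=0 Z=0
after  4: x0=0x89 x1=0x91 x2=0x71 x3=0x11 x4=0x57 x5=0x82  N=1 Z=0
after  5: x0=0xf3 x1=0x91 x2=0x71 x3=0x11 x4=0x57 x5=0x82  N=1 Z=0
after  6: x0=0xf3 x1=0x91 x2=0x11 x3=0x11 x4=0x57 x5=0x82  N=0 Z=0
after  7: x0=0xf3 x1=0x91 x2=0x62 x3=0x11 x4=0x57 x5=0x82  N=0 Z=0
after  8: x0=0x8f x1=0x91 x2=0x62 x3=0x11 x4=0x57 x5=0x82  N=1 Z=0
-- IRQ taken; context saved, return-PC = 9 --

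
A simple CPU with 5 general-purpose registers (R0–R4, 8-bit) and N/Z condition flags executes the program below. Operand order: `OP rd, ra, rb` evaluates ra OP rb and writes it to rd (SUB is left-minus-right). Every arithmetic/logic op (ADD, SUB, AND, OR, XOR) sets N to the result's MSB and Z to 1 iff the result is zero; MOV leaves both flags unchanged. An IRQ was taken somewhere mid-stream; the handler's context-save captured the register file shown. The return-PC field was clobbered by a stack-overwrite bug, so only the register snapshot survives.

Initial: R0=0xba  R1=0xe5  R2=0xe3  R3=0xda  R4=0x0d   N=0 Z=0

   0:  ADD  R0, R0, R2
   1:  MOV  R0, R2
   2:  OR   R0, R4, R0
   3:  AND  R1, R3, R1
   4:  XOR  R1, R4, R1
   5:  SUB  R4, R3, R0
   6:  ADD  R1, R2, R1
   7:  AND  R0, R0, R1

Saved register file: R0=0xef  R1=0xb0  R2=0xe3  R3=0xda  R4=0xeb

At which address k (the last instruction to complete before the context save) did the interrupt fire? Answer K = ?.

K = 6

after  0: R0=0x9d R1=0xe5 R2=0xe3 R3=0xda R4=0x0d  N=1 Z=0
after  1: R0=0xe3 R1=0xe5 R2=0xe3 R3=0xda R4=0x0d  N=1 Z=0
after  2: R0=0xef R1=0xe5 R2=0xe3 R3=0xda R4=0x0d  N=1 Z=0
after  3: R0=0xef R1=0xc0 R2=0xe3 R3=0xda R4=0x0d  N=1 Z=0
after  4: R0=0xef R1=0xcd R2=0xe3 R3=0xda R4=0x0d  N=1 Z=0
after  5: R0=0xef R1=0xcd R2=0xe3 R3=0xda R4=0xeb  N=1 Z=0
after  6: R0=0xef R1=0xb0 R2=0xe3 R3=0xda R4=0xeb  N=1 Z=0
-- IRQ taken; context saved, return-PC = 7 --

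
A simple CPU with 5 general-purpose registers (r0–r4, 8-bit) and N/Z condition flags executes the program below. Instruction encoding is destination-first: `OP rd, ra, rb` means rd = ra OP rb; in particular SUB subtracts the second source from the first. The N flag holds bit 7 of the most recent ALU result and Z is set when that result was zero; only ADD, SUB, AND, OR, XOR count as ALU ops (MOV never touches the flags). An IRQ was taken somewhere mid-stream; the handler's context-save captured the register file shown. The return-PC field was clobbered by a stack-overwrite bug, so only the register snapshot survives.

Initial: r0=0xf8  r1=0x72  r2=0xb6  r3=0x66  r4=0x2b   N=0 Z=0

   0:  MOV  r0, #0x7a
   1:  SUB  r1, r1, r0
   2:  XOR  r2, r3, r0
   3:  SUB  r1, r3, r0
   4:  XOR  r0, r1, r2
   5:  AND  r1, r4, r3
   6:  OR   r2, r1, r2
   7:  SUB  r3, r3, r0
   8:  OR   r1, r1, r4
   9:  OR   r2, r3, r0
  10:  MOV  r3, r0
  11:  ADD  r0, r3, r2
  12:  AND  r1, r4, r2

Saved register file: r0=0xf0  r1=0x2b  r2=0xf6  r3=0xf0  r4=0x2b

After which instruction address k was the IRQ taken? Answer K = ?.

K = 10

after  0: r0=0x7a r1=0x72 r2=0xb6 r3=0x66 r4=0x2b  N=0 Z=0
after  1: r0=0x7a r1=0xf8 r2=0xb6 r3=0x66 r4=0x2b  N=1 Z=0
after  2: r0=0x7a r1=0xf8 r2=0x1c r3=0x66 r4=0x2b  N=0 Z=0
after  3: r0=0x7a r1=0xec r2=0x1c r3=0x66 r4=0x2b  N=1 Z=0
after  4: r0=0xf0 r1=0xec r2=0x1c r3=0x66 r4=0x2b  N=1 Z=0
after  5: r0=0xf0 r1=0x22 r2=0x1c r3=0x66 r4=0x2b  N=0 Z=0
after  6: r0=0xf0 r1=0x22 r2=0x3e r3=0x66 r4=0x2b  N=0 Z=0
after  7: r0=0xf0 r1=0x22 r2=0x3e r3=0x76 r4=0x2b  N=0 Z=0
after  8: r0=0xf0 r1=0x2b r2=0x3e r3=0x76 r4=0x2b  N=0 Z=0
after  9: r0=0xf0 r1=0x2b r2=0xf6 r3=0x76 r4=0x2b  N=1 Z=0
after 10: r0=0xf0 r1=0x2b r2=0xf6 r3=0xf0 r4=0x2b  N=1 Z=0
-- IRQ taken; context saved, return-PC = 11 --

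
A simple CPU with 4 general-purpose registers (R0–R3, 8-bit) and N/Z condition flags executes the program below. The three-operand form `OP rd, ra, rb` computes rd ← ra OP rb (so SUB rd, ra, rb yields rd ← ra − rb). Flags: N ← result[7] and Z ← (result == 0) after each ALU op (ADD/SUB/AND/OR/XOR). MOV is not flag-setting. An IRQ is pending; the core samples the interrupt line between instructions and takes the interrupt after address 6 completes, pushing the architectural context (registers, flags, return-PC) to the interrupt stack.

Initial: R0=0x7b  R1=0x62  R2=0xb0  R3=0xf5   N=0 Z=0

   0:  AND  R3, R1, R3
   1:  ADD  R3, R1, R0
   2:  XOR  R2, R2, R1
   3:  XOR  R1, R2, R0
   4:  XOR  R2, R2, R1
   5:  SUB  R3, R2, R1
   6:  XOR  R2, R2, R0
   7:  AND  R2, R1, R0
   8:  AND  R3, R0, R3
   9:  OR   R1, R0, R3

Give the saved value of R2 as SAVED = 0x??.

SAVED = 0x00

after  0: R0=0x7b R1=0x62 R2=0xb0 R3=0x60  N=0 Z=0
after  1: R0=0x7b R1=0x62 R2=0xb0 R3=0xdd  N=1 Z=0
after  2: R0=0x7b R1=0x62 R2=0xd2 R3=0xdd  N=1 Z=0
after  3: R0=0x7b R1=0xa9 R2=0xd2 R3=0xdd  N=1 Z=0
after  4: R0=0x7b R1=0xa9 R2=0x7b R3=0xdd  N=0 Z=0
after  5: R0=0x7b R1=0xa9 R2=0x7b R3=0xd2  N=1 Z=0
after  6: R0=0x7b R1=0xa9 R2=0x00 R3=0xd2  N=0 Z=1
-- IRQ taken; context saved, return-PC = 7 --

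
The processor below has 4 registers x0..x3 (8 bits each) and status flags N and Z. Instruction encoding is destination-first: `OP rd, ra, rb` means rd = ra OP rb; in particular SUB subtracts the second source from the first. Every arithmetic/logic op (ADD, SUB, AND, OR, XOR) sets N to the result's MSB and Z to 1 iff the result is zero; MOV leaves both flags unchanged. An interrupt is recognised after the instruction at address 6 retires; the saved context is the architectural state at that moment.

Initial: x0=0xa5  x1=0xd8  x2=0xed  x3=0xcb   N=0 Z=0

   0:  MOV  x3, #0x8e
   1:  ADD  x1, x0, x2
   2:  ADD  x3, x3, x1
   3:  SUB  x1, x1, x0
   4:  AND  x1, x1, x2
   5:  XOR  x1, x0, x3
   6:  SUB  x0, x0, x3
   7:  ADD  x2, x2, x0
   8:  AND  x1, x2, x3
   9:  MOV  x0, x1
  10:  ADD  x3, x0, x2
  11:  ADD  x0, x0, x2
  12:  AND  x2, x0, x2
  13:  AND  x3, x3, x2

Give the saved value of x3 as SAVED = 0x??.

SAVED = 0x20

after  0: x0=0xa5 x1=0xd8 x2=0xed x3=0x8e  N=0 Z=0
after  1: x0=0xa5 x1=0x92 x2=0xed x3=0x8e  N=1 Z=0
after  2: x0=0xa5 x1=0x92 x2=0xed x3=0x20  N=0 Z=0
after  3: x0=0xa5 x1=0xed x2=0xed x3=0x20  N=1 Z=0
after  4: x0=0xa5 x1=0xed x2=0xed x3=0x20  N=1 Z=0
after  5: x0=0xa5 x1=0x85 x2=0xed x3=0x20  N=1 Z=0
after  6: x0=0x85 x1=0x85 x2=0xed x3=0x20  N=1 Z=0
-- IRQ taken; context saved, return-PC = 7 --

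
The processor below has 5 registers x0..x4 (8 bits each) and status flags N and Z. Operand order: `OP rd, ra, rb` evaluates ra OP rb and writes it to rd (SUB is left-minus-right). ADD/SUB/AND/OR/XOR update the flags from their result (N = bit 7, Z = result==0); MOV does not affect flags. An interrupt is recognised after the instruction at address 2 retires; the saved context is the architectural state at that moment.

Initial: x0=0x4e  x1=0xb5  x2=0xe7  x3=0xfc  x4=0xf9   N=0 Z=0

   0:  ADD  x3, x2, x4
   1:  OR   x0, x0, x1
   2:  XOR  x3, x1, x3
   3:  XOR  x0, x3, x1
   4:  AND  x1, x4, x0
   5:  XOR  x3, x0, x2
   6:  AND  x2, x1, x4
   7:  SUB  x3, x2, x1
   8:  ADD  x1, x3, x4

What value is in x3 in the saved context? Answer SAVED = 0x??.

SAVED = 0x55

after  0: x0=0x4e x1=0xb5 x2=0xe7 x3=0xe0 x4=0xf9  N=1 Z=0
after  1: x0=0xff x1=0xb5 x2=0xe7 x3=0xe0 x4=0xf9  N=1 Z=0
after  2: x0=0xff x1=0xb5 x2=0xe7 x3=0x55 x4=0xf9  N=0 Z=0
-- IRQ taken; context saved, return-PC = 3 --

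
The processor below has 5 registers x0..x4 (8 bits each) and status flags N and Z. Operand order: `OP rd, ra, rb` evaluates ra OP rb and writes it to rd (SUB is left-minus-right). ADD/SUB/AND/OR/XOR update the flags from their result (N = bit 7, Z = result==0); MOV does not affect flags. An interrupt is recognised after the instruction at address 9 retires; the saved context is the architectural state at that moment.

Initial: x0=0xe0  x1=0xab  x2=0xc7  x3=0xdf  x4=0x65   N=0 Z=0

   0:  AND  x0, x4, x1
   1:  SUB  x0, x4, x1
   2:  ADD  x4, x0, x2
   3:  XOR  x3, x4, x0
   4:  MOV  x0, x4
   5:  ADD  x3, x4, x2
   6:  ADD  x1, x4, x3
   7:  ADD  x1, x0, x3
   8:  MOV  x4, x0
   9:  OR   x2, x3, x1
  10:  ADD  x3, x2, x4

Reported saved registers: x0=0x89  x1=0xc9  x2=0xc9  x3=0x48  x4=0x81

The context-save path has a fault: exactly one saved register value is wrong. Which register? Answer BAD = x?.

BAD = x0

after  0: x0=0x21 x1=0xab x2=0xc7 x3=0xdf x4=0x65  N=0 Z=0
after  1: x0=0xba x1=0xab x2=0xc7 x3=0xdf x4=0x65  N=1 Z=0
after  2: x0=0xba x1=0xab x2=0xc7 x3=0xdf x4=0x81  N=1 Z=0
after  3: x0=0xba x1=0xab x2=0xc7 x3=0x3b x4=0x81  N=0 Z=0
after  4: x0=0x81 x1=0xab x2=0xc7 x3=0x3b x4=0x81  N=0 Z=0
after  5: x0=0x81 x1=0xab x2=0xc7 x3=0x48 x4=0x81  N=0 Z=0
after  6: x0=0x81 x1=0xc9 x2=0xc7 x3=0x48 x4=0x81  N=1 Z=0
after  7: x0=0x81 x1=0xc9 x2=0xc7 x3=0x48 x4=0x81  N=1 Z=0
after  8: x0=0x81 x1=0xc9 x2=0xc7 x3=0x48 x4=0x81  N=1 Z=0
after  9: x0=0x81 x1=0xc9 x2=0xc9 x3=0x48 x4=0x81  N=1 Z=0
-- IRQ taken; context saved, return-PC = 10 --
mismatch: x0: reported 0x89 vs actual 0x81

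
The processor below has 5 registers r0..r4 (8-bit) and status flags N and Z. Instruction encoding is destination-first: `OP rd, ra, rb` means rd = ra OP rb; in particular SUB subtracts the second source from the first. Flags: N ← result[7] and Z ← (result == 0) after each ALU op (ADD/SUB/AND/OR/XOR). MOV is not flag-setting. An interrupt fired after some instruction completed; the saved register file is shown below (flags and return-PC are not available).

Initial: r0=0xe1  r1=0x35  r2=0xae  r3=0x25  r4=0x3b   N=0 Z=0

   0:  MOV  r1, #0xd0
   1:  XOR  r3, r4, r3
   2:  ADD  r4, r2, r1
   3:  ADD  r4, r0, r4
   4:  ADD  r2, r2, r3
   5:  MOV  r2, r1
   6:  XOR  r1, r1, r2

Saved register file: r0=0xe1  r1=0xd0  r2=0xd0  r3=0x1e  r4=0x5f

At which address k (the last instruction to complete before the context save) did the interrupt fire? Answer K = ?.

K = 5

after  0: r0=0xe1 r1=0xd0 r2=0xae r3=0x25 r4=0x3b  N=0 Z=0
after  1: r0=0xe1 r1=0xd0 r2=0xae r3=0x1e r4=0x3b  N=0 Z=0
after  2: r0=0xe1 r1=0xd0 r2=0xae r3=0x1e r4=0x7e  N=0 Z=0
after  3: r0=0xe1 r1=0xd0 r2=0xae r3=0x1e r4=0x5f  N=0 Z=0
after  4: r0=0xe1 r1=0xd0 r2=0xcc r3=0x1e r4=0x5f  N=1 Z=0
after  5: r0=0xe1 r1=0xd0 r2=0xd0 r3=0x1e r4=0x5f  N=1 Z=0
-- IRQ taken; context saved, return-PC = 6 --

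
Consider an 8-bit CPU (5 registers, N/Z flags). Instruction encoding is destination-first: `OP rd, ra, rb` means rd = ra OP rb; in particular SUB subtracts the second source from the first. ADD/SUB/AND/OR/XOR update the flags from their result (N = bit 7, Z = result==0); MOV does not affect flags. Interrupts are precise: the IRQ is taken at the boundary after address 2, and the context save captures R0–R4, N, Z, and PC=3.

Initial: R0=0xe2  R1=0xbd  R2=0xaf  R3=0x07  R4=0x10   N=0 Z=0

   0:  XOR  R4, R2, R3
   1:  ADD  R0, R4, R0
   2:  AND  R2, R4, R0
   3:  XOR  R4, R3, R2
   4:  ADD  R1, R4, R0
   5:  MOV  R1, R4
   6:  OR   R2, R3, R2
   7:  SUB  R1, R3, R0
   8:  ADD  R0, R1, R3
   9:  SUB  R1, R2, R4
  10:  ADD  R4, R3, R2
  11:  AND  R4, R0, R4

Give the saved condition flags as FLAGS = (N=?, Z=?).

FLAGS = (N=1, Z=0)

after  0: R0=0xe2 R1=0xbd R2=0xaf R3=0x07 R4=0xa8  N=1 Z=0
after  1: R0=0x8a R1=0xbd R2=0xaf R3=0x07 R4=0xa8  N=1 Z=0
after  2: R0=0x8a R1=0xbd R2=0x88 R3=0x07 R4=0xa8  N=1 Z=0
-- IRQ taken; context saved, return-PC = 3 --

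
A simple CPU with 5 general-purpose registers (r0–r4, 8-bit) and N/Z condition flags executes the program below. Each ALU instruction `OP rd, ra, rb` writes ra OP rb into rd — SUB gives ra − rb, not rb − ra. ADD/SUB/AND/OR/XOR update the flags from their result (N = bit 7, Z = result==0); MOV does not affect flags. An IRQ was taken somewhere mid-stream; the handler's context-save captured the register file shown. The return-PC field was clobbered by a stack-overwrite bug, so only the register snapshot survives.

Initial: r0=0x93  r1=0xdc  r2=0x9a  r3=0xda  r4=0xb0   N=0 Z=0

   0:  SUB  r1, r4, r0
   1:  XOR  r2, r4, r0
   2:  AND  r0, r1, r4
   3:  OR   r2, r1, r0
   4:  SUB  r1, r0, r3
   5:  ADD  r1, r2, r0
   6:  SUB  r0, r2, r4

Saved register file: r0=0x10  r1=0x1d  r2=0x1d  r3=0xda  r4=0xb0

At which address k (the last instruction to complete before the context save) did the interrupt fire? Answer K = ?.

after  0: r0=0x93 r1=0x1d r2=0x9a r3=0xda r4=0xb0  N=0 Z=0
after  1: r0=0x93 r1=0x1d r2=0x23 r3=0xda r4=0xb0  N=0 Z=0
after  2: r0=0x10 r1=0x1d r2=0x23 r3=0xda r4=0xb0  N=0 Z=0
after  3: r0=0x10 r1=0x1d r2=0x1d r3=0xda r4=0xb0  N=0 Z=0
-- IRQ taken; context saved, return-PC = 4 --

K = 3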